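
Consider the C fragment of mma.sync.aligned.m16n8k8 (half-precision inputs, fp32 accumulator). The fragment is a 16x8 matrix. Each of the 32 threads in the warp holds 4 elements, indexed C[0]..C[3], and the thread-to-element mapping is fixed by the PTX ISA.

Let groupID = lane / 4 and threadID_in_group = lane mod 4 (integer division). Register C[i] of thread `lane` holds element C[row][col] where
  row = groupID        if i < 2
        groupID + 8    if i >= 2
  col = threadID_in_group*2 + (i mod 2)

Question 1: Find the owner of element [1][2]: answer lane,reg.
r=1->g=1,rb=0  c=2->t=1,b0=0
L=1*4+1=5  i=0*2+0=0

5,0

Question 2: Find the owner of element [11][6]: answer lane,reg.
r=11⇒gr=3,Rb=1  c=6⇒th=3,odd=0
L=3*4+3=15  i=1*2+0=2

15,2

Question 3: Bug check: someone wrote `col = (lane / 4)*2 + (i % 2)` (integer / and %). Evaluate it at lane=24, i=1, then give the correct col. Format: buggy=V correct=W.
`(lane / 4)*2 + (i % 2)`[24,1]→13
lane 24→24/4=6, 24 mod 4=0
i=1  r:6+0→6  c:2·0+1→1
col: 13 vs 1

buggy=13 correct=1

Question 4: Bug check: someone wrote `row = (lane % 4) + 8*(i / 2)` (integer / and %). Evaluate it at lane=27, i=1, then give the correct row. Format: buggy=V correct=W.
buggy=3 correct=6

`(lane % 4) + 8*(i / 2)`[27,1]->3
L=27->g=27>>2=6, t=27&3=3
[1]->row 6+0=6  col 3·2+1=7
row: 3 vs 6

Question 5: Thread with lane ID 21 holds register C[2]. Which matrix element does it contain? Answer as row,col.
L=21->gid=21>>2=5, tid=21&3=1
[2]->row 5+8=13  col 1·2+0=2

13,2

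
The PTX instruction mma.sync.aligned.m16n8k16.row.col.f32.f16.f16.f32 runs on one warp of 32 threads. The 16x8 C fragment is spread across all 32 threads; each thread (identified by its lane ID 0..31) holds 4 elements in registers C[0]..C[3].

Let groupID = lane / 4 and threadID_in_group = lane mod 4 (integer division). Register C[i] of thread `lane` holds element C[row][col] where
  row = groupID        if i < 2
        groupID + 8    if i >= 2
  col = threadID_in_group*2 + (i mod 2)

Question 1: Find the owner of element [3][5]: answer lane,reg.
r=3→G=3,rhi=0  c=5→T=2,p=1
L=3*4+2=14  i=0*2+1=1

14,1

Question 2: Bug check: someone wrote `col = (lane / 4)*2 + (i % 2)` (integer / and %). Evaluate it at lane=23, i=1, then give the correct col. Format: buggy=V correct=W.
`(lane / 4)*2 + (i % 2)`[23,1]⇒11
23: gr=5,th=3
[1] (5+0,3*2+1) = (5,7)
col: 11 vs 7

buggy=11 correct=7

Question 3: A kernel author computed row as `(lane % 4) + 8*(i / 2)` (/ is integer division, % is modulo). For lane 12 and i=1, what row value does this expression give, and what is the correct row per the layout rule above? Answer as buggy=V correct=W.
`(lane % 4) + 8*(i / 2)`[12,1]→0
12: G=3,T=0
[1] (3+0,0*2+1) = (3,1)
row: 0 vs 3

buggy=0 correct=3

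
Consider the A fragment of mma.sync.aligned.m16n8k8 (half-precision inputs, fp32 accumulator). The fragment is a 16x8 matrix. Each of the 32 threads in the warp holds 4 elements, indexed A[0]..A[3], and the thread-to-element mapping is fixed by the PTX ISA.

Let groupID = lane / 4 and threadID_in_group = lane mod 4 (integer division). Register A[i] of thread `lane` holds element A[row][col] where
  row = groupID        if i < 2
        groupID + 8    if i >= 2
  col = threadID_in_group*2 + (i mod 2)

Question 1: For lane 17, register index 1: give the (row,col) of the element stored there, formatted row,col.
4,3

lane 17: grp=4 (17/4), tig=1 (17%4)
i=1: r=4+0=4, c=1*2+1=3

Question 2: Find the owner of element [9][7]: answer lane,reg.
r:9=>grp=1,rB=1  c:7=>tig=3,lo=1
L=1*4+3=7  i=1*2+1=3

7,3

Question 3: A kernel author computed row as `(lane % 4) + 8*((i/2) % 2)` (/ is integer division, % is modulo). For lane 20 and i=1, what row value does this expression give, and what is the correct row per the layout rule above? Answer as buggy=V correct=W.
`(lane % 4) + 8*((i/2) % 2)`[20,1]->0
lane 20: g=5 (20/4), t=0 (20%4)
i=1: r=5+0=5, c=0*2+1=1
row: 0 vs 5

buggy=0 correct=5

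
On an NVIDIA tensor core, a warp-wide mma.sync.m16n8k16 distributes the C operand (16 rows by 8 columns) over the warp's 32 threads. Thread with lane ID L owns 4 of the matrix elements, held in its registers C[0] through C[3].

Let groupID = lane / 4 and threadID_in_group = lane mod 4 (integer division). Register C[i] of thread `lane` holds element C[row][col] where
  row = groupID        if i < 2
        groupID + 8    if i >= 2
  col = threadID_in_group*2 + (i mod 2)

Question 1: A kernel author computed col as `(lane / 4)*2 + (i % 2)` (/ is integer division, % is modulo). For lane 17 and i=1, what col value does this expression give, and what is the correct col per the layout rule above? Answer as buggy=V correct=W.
`(lane / 4)*2 + (i % 2)`[17,1]→9
lane 17→17/4=4, 17 mod 4=1
i=1  r:4+0→4  c:2·1+1→3
col: 9 vs 3

buggy=9 correct=3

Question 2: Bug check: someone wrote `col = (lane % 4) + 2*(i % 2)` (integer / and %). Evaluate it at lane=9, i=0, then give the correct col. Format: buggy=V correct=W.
`(lane % 4) + 2*(i % 2)`[9,0]=>1
lane 9: grp=2 (9/4), tig=1 (9%4)
i=0: r=2+0=2, c=1*2+0=2
col: 1 vs 2

buggy=1 correct=2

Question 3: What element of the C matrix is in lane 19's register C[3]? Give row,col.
19: g=4,t=3
[3] (4+8,3*2+1) = (12,7)

12,7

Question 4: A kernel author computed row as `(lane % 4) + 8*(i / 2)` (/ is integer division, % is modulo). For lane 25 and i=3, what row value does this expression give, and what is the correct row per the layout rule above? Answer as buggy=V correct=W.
buggy=9 correct=14

`(lane % 4) + 8*(i / 2)`[25,3]⇒9
L=25⇒gr=25>>2=6, th=25&3=1
[3]⇒row 6+8=14  col 1·2+1=3
row: 9 vs 14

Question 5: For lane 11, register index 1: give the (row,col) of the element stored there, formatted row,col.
11: grp=2,tig=3
[1] (2+0,3*2+1) = (2,7)

2,7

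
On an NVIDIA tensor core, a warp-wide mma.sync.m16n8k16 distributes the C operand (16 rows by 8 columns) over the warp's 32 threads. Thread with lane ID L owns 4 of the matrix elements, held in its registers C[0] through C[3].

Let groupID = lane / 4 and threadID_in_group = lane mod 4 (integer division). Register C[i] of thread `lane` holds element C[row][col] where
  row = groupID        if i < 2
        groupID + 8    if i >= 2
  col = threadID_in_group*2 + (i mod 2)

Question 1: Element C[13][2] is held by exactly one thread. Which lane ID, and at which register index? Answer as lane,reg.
r=13→G=5,rhi=1  c=2→T=1,p=0
L=5*4+1=21  i=1*2+0=2

21,2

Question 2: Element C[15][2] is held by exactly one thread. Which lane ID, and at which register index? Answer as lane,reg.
29,2

r=15->g=7,rb=1  c=2->t=1,b0=0
L=7*4+1=29  i=1*2+0=2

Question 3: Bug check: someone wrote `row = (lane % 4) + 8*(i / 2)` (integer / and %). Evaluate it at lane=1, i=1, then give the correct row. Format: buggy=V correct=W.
buggy=1 correct=0

`(lane % 4) + 8*(i / 2)`[1,1]->1
lane 1->1/4=0, 1 mod 4=1
i=1  r:0+0->0  c:2·1+1->3
row: 1 vs 0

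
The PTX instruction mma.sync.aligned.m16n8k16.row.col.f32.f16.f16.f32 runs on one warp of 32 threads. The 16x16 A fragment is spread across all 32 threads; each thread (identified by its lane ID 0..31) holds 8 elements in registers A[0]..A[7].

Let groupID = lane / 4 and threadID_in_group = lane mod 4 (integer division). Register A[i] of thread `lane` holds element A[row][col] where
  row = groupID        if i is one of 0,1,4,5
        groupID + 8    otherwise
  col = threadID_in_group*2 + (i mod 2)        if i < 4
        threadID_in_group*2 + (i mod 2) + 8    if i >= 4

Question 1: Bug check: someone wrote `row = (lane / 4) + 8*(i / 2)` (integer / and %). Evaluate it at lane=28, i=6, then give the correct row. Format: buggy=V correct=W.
buggy=31 correct=15

`(lane / 4) + 8*(i / 2)`[28,6]→31
lane 28: G=7 (28/4), T=0 (28%4)
i=6: r=7+8=15, c=0*2+0+8=8
row: 31 vs 15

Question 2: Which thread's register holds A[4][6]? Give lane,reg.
19,0

r=4->g=4,rb=0  c=6->cb=0,t=3,b0=0
L=4*4+3=19  i=0*4+0*2+0=0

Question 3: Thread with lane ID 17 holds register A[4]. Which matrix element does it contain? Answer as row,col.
17: gid=4,tid=1
[4] (4+0,1*2+0+8) = (4,10)

4,10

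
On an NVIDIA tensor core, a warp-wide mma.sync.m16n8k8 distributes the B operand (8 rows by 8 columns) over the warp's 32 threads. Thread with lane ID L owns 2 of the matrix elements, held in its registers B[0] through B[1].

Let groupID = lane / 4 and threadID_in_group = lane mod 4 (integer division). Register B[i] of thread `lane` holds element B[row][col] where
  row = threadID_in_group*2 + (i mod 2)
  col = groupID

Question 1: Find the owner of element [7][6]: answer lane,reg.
27,1

c:6=>grp=6  r:7=>tig=3,lo=1
L=6*4+3=27  i=1=1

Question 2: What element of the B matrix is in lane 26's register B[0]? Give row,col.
L=26->gid=26>>2=6, tid=26&3=2
[0]->row 2·2+0=4  col gid=6

4,6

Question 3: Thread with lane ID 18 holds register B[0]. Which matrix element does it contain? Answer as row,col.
4,4

18: G=4,T=2
[0] (2*2+0,4) = (4,4)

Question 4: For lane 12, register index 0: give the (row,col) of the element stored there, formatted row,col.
0,3

lane 12->12/4=3, 12 mod 4=0
i=0  r:2·0+0->0  c:3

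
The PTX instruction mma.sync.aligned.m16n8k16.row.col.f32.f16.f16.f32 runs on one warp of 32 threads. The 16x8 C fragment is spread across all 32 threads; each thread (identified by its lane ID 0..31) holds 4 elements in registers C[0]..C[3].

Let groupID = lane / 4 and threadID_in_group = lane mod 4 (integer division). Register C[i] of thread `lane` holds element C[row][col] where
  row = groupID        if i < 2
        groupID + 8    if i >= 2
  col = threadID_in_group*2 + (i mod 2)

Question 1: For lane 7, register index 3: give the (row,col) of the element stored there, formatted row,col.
9,7

lane 7: g=1 (7/4), t=3 (7%4)
i=3: r=1+8=9, c=3*2+1=7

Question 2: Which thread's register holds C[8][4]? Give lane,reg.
2,2

r: 8->gid=0,r8=1  c: 4->tid=2,i&1=0
L=0*4+2=2  i=1*2+0=2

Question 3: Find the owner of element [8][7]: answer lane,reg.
3,3

r:8=>grp=0,rB=1  c:7=>tig=3,lo=1
L=0*4+3=3  i=1*2+1=3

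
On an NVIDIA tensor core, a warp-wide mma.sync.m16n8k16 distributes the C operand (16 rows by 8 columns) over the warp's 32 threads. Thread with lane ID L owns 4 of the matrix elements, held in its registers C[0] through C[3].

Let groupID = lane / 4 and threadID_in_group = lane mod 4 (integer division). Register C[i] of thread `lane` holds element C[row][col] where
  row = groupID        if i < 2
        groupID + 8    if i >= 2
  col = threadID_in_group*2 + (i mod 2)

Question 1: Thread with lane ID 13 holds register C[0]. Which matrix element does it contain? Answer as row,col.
3,2

L=13→G=13>>2=3, T=13&3=1
[0]→row 3+0=3  col 1·2+0=2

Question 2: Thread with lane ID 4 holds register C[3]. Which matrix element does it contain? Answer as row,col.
4: gr=1,th=0
[3] (1+8,0*2+1) = (9,1)

9,1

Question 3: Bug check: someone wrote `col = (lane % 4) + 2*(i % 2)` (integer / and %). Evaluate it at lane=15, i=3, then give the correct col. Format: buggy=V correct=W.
buggy=5 correct=7

`(lane % 4) + 2*(i % 2)`[15,3]=>5
lane 15: grp=3 (15/4), tig=3 (15%4)
i=3: r=3+8=11, c=3*2+1=7
col: 5 vs 7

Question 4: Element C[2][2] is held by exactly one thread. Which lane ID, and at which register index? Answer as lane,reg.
r=2→G=2,rhi=0  c=2→T=1,p=0
L=2*4+1=9  i=0*2+0=0

9,0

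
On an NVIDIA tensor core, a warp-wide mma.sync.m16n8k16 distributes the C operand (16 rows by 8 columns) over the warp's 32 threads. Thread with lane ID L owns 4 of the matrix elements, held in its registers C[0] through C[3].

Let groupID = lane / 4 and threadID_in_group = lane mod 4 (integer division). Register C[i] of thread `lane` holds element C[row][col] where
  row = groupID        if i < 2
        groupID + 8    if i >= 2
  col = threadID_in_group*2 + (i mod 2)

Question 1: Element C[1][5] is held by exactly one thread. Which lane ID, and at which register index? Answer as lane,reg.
r=1⇒gr=1,Rb=0  c=5⇒th=2,odd=1
L=1*4+2=6  i=0*2+1=1

6,1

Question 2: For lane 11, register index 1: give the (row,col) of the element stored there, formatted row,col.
2,7

11: gid=2,tid=3
[1] (2+0,3*2+1) = (2,7)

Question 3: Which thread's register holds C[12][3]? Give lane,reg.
17,3

r:12=>grp=4,rB=1  c:3=>tig=1,lo=1
L=4*4+1=17  i=1*2+1=3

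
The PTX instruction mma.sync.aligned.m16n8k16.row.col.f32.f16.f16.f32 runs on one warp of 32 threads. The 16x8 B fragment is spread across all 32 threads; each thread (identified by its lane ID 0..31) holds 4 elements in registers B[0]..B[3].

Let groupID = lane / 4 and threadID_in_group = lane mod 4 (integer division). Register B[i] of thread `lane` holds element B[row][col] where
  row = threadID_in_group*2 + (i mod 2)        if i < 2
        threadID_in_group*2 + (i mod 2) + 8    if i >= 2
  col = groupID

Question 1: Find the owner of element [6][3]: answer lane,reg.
15,0

c=3→G=3  r=6→rhi=0,T=3,p=0
L=3*4+3=15  i=0*2+0=0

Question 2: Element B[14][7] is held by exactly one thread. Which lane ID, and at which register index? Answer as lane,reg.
31,2

c=7->g=7  r=14->rb=1,t=3,b0=0
L=7*4+3=31  i=1*2+0=2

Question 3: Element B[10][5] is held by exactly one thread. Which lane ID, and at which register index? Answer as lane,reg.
c=5->g=5  r=10->rb=1,t=1,b0=0
L=5*4+1=21  i=1*2+0=2

21,2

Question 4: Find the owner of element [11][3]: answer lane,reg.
13,3

c: 3->gid=3  r: 11->r8=1,tid=1,i&1=1
L=3*4+1=13  i=1*2+1=3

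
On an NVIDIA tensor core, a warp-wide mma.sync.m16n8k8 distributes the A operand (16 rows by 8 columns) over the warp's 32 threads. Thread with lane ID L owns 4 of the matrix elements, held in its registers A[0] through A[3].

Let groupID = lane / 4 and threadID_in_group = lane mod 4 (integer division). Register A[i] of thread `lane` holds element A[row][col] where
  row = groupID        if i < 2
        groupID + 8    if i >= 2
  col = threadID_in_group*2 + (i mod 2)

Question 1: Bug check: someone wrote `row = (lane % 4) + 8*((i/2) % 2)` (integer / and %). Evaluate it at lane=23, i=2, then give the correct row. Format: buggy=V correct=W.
`(lane % 4) + 8*((i/2) % 2)`[23,2]->11
23: gid=5,tid=3
[2] (5+8,3*2+0) = (13,6)
row: 11 vs 13

buggy=11 correct=13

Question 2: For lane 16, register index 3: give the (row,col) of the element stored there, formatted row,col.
lane 16⇒16/4=4, 16 mod 4=0
i=3  r:4+8⇒12  c:2·0+1⇒1

12,1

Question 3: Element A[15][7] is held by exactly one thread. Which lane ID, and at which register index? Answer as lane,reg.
r=15->g=7,rb=1  c=7->t=3,b0=1
L=7*4+3=31  i=1*2+1=3

31,3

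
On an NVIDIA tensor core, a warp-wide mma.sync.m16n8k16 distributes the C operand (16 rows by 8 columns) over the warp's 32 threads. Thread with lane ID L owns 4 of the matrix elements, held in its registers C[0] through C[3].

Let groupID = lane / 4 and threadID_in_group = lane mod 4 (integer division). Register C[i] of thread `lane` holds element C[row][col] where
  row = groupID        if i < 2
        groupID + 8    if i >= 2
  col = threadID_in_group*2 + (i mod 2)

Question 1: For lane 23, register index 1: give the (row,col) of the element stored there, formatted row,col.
L=23⇒gr=23>>2=5, th=23&3=3
[1]⇒row 5+0=5  col 3·2+1=7

5,7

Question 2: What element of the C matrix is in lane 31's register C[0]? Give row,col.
31: gr=7,th=3
[0] (7+0,3*2+0) = (7,6)

7,6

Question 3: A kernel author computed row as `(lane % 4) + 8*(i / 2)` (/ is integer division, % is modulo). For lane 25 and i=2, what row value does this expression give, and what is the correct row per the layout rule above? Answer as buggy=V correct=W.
`(lane % 4) + 8*(i / 2)`[25,2]->9
lane 25->25/4=6, 25 mod 4=1
i=2  r:6+8->14  c:2·1+0->2
row: 9 vs 14

buggy=9 correct=14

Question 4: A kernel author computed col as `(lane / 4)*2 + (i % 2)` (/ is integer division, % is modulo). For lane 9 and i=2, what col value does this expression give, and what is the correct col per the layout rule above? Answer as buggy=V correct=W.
`(lane / 4)*2 + (i % 2)`[9,2]→4
L=9→G=9>>2=2, T=9&3=1
[2]→row 2+8=10  col 1·2+0=2
col: 4 vs 2

buggy=4 correct=2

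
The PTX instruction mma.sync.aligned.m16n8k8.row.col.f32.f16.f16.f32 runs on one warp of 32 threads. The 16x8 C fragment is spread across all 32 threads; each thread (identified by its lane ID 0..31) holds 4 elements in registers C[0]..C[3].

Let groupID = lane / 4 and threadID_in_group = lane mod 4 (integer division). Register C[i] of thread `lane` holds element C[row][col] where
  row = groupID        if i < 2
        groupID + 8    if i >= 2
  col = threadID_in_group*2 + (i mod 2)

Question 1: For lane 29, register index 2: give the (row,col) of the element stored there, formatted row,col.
15,2

29: gid=7,tid=1
[2] (7+8,1*2+0) = (15,2)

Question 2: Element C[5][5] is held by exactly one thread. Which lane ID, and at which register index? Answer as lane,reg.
r:5=>grp=5,rB=0  c:5=>tig=2,lo=1
L=5*4+2=22  i=0*2+1=1

22,1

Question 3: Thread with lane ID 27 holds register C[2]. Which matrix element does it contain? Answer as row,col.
lane 27→27/4=6, 27 mod 4=3
i=2  r:6+8→14  c:2·3+0→6

14,6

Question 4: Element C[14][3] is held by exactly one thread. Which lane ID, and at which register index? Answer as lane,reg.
r=14⇒gr=6,Rb=1  c=3⇒th=1,odd=1
L=6*4+1=25  i=1*2+1=3

25,3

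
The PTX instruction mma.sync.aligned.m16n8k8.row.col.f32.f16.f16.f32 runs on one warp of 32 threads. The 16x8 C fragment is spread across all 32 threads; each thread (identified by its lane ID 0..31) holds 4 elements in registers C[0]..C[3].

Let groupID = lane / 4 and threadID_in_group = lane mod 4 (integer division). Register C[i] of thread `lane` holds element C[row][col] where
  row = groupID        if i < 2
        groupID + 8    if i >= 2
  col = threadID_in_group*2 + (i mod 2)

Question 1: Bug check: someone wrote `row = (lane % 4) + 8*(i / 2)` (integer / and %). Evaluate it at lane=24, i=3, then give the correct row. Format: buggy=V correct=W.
`(lane % 4) + 8*(i / 2)`[24,3]⇒8
L=24⇒gr=24>>2=6, th=24&3=0
[3]⇒row 6+8=14  col 0·2+1=1
row: 8 vs 14

buggy=8 correct=14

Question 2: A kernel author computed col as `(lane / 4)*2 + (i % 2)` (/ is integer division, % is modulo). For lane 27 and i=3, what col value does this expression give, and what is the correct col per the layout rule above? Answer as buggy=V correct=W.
`(lane / 4)*2 + (i % 2)`[27,3]->13
lane 27->27/4=6, 27 mod 4=3
i=3  r:6+8->14  c:2·3+1->7
col: 13 vs 7

buggy=13 correct=7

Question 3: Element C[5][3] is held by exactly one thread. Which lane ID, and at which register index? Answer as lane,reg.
r: 5->gid=5,r8=0  c: 3->tid=1,i&1=1
L=5*4+1=21  i=0*2+1=1

21,1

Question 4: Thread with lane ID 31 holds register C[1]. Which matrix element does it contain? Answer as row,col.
7,7

L=31->g=31>>2=7, t=31&3=3
[1]->row 7+0=7  col 3·2+1=7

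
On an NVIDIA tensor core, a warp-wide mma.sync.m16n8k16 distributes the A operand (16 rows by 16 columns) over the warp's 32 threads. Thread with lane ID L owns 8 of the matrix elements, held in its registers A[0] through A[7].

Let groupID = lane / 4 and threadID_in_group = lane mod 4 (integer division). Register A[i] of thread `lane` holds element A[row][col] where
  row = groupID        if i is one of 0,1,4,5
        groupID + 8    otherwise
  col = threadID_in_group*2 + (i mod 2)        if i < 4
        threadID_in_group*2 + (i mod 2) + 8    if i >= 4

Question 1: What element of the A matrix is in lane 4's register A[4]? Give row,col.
1,8

lane 4: G=1 (4/4), T=0 (4%4)
i=4: r=1+0=1, c=0*2+0+8=8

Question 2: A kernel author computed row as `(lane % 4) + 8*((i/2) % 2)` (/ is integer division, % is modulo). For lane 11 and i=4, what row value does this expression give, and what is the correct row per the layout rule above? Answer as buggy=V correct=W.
`(lane % 4) + 8*((i/2) % 2)`[11,4]->3
11: gid=2,tid=3
[4] (2+0,3*2+0+8) = (2,14)
row: 3 vs 2

buggy=3 correct=2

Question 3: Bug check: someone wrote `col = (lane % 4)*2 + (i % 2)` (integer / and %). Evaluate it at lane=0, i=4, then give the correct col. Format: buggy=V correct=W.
buggy=0 correct=8

`(lane % 4)*2 + (i % 2)`[0,4]=>0
lane 0=>0/4=0, 0 mod 4=0
i=4  r:0+0=>0  c:2·0+0+8=>8
col: 0 vs 8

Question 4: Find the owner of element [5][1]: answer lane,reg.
r=5->g=5,rb=0  c=1->cb=0,t=0,b0=1
L=5*4+0=20  i=0*4+0*2+1=1

20,1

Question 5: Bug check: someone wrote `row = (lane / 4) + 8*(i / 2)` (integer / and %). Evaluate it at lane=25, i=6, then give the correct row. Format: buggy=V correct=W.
buggy=30 correct=14

`(lane / 4) + 8*(i / 2)`[25,6]⇒30
lane 25⇒25/4=6, 25 mod 4=1
i=6  r:6+8⇒14  c:2·1+0+8⇒10
row: 30 vs 14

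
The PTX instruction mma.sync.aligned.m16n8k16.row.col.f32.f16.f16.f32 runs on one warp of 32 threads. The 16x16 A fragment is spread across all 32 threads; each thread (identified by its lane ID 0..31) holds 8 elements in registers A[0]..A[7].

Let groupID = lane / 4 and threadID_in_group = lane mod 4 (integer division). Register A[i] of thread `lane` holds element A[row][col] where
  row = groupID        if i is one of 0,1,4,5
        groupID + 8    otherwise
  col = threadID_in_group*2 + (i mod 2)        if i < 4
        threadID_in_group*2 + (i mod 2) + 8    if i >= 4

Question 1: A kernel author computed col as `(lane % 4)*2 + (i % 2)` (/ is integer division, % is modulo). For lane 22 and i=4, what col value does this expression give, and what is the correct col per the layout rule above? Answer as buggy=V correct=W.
buggy=4 correct=12

`(lane % 4)*2 + (i % 2)`[22,4]->4
22: gid=5,tid=2
[4] (5+0,2*2+0+8) = (5,12)
col: 4 vs 12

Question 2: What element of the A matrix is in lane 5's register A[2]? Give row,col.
L=5→G=5>>2=1, T=5&3=1
[2]→row 1+8=9  col 1·2+0+0=2

9,2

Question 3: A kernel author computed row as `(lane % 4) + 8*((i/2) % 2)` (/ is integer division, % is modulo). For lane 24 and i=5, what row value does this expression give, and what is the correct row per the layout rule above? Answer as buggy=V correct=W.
`(lane % 4) + 8*((i/2) % 2)`[24,5]⇒0
L=24⇒gr=24>>2=6, th=24&3=0
[5]⇒row 6+0=6  col 0·2+1+8=9
row: 0 vs 6

buggy=0 correct=6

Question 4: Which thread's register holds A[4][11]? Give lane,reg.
17,5

r=4→G=4,rhi=0  c=11→chi=1,T=1,p=1
L=4*4+1=17  i=1*4+0*2+1=5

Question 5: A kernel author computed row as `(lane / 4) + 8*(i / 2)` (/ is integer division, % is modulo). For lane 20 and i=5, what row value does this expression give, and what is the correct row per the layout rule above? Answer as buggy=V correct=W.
`(lane / 4) + 8*(i / 2)`[20,5]=>21
L=20=>grp=20>>2=5, tig=20&3=0
[5]=>row 5+0=5  col 0·2+1+8=9
row: 21 vs 5

buggy=21 correct=5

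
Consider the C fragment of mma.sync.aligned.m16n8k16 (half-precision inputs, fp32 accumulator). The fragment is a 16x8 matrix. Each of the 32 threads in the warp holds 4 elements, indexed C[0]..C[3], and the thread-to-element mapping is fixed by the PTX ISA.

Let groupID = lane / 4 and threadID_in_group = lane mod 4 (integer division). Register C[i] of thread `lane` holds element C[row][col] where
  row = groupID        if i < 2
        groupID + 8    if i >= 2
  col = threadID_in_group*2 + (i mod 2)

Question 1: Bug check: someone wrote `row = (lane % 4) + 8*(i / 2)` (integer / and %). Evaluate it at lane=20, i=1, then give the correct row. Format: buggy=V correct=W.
buggy=0 correct=5

`(lane % 4) + 8*(i / 2)`[20,1]->0
L=20->gid=20>>2=5, tid=20&3=0
[1]->row 5+0=5  col 0·2+1=1
row: 0 vs 5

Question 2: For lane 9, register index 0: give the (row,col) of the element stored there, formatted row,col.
L=9⇒gr=9>>2=2, th=9&3=1
[0]⇒row 2+0=2  col 1·2+0=2

2,2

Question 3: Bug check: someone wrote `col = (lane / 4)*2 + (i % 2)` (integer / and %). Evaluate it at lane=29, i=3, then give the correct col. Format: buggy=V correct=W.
buggy=15 correct=3

`(lane / 4)*2 + (i % 2)`[29,3]⇒15
lane 29⇒29/4=7, 29 mod 4=1
i=3  r:7+8⇒15  c:2·1+1⇒3
col: 15 vs 3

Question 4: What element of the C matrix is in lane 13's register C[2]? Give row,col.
11,2

L=13=>grp=13>>2=3, tig=13&3=1
[2]=>row 3+8=11  col 1·2+0=2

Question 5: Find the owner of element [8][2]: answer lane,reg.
1,2

r=8⇒gr=0,Rb=1  c=2⇒th=1,odd=0
L=0*4+1=1  i=1*2+0=2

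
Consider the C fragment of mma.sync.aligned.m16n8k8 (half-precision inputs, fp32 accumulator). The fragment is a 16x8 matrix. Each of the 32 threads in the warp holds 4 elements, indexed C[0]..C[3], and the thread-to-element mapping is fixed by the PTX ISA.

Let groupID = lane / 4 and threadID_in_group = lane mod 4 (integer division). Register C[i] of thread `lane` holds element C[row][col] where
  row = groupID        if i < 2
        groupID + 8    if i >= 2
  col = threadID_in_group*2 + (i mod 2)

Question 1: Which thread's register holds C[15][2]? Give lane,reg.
r:15=>grp=7,rB=1  c:2=>tig=1,lo=0
L=7*4+1=29  i=1*2+0=2

29,2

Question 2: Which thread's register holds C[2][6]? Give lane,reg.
11,0

r:2=>grp=2,rB=0  c:6=>tig=3,lo=0
L=2*4+3=11  i=0*2+0=0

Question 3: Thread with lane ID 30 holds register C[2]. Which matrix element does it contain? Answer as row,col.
15,4

30: gid=7,tid=2
[2] (7+8,2*2+0) = (15,4)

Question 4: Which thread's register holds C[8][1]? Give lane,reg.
0,3

r=8->g=0,rb=1  c=1->t=0,b0=1
L=0*4+0=0  i=1*2+1=3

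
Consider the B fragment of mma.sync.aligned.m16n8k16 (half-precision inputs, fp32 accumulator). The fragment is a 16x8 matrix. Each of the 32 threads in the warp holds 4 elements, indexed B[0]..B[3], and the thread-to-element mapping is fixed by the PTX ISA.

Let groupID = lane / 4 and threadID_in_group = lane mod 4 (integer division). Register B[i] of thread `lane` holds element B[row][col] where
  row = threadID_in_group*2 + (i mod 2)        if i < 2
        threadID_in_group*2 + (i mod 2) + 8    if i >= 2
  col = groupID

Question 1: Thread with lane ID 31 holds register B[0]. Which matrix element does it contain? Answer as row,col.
6,7

lane 31->31/4=7, 31 mod 4=3
i=0  r:2·3+0+0->6  c:7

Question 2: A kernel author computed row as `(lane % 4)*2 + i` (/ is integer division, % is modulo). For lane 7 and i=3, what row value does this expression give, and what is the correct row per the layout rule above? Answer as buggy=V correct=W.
buggy=9 correct=15

`(lane % 4)*2 + i`[7,3]->9
lane 7: gid=1 (7/4), tid=3 (7%4)
i=3: r=3*2+1+8=15, c=gid=1
row: 9 vs 15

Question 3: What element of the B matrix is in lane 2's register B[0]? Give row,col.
2: grp=0,tig=2
[0] (2*2+0+0,0) = (4,0)

4,0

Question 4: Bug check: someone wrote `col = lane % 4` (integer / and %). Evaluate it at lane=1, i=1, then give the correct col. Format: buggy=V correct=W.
`lane % 4`[1,1]⇒1
L=1⇒gr=1>>2=0, th=1&3=1
[1]⇒row 1·2+1+0=3  col gr=0
col: 1 vs 0

buggy=1 correct=0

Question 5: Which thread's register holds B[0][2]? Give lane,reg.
8,0

c=2→G=2  r=0→rhi=0,T=0,p=0
L=2*4+0=8  i=0*2+0=0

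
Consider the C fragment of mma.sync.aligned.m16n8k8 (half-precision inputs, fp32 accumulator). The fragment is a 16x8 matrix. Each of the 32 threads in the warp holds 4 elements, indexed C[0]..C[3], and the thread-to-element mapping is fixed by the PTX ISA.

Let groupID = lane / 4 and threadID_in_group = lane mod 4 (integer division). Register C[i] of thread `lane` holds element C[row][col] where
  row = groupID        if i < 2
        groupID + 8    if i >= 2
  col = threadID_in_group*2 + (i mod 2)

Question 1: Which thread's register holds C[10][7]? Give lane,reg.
r=10->g=2,rb=1  c=7->t=3,b0=1
L=2*4+3=11  i=1*2+1=3

11,3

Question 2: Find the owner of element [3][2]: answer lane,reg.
13,0

r=3→G=3,rhi=0  c=2→T=1,p=0
L=3*4+1=13  i=0*2+0=0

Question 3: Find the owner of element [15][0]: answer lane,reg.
r=15→G=7,rhi=1  c=0→T=0,p=0
L=7*4+0=28  i=1*2+0=2

28,2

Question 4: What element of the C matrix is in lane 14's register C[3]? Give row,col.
14: G=3,T=2
[3] (3+8,2*2+1) = (11,5)

11,5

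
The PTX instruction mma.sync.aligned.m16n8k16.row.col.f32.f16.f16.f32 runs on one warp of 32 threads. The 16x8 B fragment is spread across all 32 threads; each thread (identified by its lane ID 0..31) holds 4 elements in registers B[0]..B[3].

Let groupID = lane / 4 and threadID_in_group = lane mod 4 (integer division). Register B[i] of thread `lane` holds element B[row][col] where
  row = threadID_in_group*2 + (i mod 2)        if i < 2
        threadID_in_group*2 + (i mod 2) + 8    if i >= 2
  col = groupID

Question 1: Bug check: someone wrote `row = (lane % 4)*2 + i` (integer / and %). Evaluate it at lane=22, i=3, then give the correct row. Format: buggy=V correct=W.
`(lane % 4)*2 + i`[22,3]->7
L=22->gid=22>>2=5, tid=22&3=2
[3]->row 2·2+1+8=13  col gid=5
row: 7 vs 13

buggy=7 correct=13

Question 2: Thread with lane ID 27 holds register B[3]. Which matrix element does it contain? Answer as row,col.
L=27→G=27>>2=6, T=27&3=3
[3]→row 3·2+1+8=15  col G=6

15,6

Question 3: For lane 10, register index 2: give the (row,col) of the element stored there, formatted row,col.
12,2

lane 10: gr=2 (10/4), th=2 (10%4)
i=2: r=2*2+0+8=12, c=gr=2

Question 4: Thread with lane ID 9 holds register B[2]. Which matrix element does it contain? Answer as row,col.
L=9⇒gr=9>>2=2, th=9&3=1
[2]⇒row 1·2+0+8=10  col gr=2

10,2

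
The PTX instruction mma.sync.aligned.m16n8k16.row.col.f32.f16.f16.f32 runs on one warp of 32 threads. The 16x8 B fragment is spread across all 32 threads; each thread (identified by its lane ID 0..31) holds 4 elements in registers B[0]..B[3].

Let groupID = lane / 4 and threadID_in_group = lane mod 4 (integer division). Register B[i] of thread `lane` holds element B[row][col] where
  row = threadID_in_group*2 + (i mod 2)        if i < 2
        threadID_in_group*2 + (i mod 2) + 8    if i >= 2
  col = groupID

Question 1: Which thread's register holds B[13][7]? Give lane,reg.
30,3

c=7->g=7  r=13->rb=1,t=2,b0=1
L=7*4+2=30  i=1*2+1=3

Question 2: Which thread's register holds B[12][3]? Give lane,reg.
c: 3->gid=3  r: 12->r8=1,tid=2,i&1=0
L=3*4+2=14  i=1*2+0=2

14,2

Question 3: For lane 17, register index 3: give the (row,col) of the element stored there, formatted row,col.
lane 17: g=4 (17/4), t=1 (17%4)
i=3: r=1*2+1+8=11, c=g=4

11,4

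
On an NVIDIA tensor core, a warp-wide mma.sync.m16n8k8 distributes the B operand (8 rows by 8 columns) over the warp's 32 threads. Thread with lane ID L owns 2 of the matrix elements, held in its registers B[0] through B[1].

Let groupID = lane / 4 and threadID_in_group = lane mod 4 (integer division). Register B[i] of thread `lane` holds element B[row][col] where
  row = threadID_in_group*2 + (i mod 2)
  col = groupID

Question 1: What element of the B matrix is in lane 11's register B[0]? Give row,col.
6,2

lane 11->11/4=2, 11 mod 4=3
i=0  r:2·3+0->6  c:2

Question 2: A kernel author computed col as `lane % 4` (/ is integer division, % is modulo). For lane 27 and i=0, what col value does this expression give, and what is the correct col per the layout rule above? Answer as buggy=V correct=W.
buggy=3 correct=6

`lane % 4`[27,0]→3
L=27→G=27>>2=6, T=27&3=3
[0]→row 3·2+0=6  col G=6
col: 3 vs 6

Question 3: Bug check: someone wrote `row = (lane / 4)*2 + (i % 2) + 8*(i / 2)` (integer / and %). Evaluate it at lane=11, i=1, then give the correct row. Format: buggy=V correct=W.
`(lane / 4)*2 + (i % 2) + 8*(i / 2)`[11,1]->5
11: g=2,t=3
[1] (3*2+1,2) = (7,2)
row: 5 vs 7

buggy=5 correct=7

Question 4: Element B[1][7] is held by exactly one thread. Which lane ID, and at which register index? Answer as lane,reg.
28,1

c=7→G=7  r=1→T=0,p=1
L=7*4+0=28  i=1=1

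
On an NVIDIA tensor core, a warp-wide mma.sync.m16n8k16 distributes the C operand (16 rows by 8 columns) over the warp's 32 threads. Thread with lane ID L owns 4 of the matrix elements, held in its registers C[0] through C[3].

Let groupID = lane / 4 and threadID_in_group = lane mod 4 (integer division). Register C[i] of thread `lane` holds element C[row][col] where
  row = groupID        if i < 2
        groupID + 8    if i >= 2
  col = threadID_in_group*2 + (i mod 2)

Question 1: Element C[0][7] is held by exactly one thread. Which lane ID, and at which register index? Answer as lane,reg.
r=0⇒gr=0,Rb=0  c=7⇒th=3,odd=1
L=0*4+3=3  i=0*2+1=1

3,1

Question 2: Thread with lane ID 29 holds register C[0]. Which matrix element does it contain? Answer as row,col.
L=29->g=29>>2=7, t=29&3=1
[0]->row 7+0=7  col 1·2+0=2

7,2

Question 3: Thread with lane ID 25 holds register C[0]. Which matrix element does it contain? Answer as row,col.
6,2

L=25⇒gr=25>>2=6, th=25&3=1
[0]⇒row 6+0=6  col 1·2+0=2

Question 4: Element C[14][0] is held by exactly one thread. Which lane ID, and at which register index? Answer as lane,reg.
24,2

r=14⇒gr=6,Rb=1  c=0⇒th=0,odd=0
L=6*4+0=24  i=1*2+0=2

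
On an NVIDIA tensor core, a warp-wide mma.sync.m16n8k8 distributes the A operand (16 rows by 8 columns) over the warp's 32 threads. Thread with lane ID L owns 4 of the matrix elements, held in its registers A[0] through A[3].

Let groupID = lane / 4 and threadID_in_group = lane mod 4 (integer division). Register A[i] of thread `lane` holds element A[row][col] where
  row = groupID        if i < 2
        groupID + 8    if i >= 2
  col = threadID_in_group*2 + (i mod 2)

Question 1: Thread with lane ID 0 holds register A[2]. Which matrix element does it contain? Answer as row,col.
lane 0: gr=0 (0/4), th=0 (0%4)
i=2: r=0+8=8, c=0*2+0=0

8,0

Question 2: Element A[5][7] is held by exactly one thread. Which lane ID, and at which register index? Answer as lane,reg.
r=5->g=5,rb=0  c=7->t=3,b0=1
L=5*4+3=23  i=0*2+1=1

23,1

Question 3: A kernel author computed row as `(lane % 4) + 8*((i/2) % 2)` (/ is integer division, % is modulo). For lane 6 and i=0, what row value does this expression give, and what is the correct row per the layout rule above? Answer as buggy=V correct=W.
`(lane % 4) + 8*((i/2) % 2)`[6,0]→2
L=6→G=6>>2=1, T=6&3=2
[0]→row 1+0=1  col 2·2+0=4
row: 2 vs 1

buggy=2 correct=1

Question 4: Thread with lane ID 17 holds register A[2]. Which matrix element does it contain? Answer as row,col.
12,2

L=17→G=17>>2=4, T=17&3=1
[2]→row 4+8=12  col 1·2+0=2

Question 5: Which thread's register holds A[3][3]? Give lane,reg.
r=3→G=3,rhi=0  c=3→T=1,p=1
L=3*4+1=13  i=0*2+1=1

13,1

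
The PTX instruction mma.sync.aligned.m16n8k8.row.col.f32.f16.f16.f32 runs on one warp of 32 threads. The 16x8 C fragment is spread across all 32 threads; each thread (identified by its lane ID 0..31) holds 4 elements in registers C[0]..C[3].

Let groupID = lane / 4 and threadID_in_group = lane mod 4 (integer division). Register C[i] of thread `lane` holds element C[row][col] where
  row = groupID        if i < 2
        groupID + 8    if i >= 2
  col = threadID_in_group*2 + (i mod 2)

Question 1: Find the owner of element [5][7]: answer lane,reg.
23,1

r=5⇒gr=5,Rb=0  c=7⇒th=3,odd=1
L=5*4+3=23  i=0*2+1=1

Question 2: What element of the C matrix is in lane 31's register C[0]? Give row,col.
7,6

L=31->g=31>>2=7, t=31&3=3
[0]->row 7+0=7  col 3·2+0=6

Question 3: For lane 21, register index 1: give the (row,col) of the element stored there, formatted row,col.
L=21=>grp=21>>2=5, tig=21&3=1
[1]=>row 5+0=5  col 1·2+1=3

5,3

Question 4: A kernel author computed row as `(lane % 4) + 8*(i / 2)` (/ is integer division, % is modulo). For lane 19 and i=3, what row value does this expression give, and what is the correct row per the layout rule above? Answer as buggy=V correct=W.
buggy=11 correct=12

`(lane % 4) + 8*(i / 2)`[19,3]→11
19: G=4,T=3
[3] (4+8,3*2+1) = (12,7)
row: 11 vs 12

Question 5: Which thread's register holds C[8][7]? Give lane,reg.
r=8→G=0,rhi=1  c=7→T=3,p=1
L=0*4+3=3  i=1*2+1=3

3,3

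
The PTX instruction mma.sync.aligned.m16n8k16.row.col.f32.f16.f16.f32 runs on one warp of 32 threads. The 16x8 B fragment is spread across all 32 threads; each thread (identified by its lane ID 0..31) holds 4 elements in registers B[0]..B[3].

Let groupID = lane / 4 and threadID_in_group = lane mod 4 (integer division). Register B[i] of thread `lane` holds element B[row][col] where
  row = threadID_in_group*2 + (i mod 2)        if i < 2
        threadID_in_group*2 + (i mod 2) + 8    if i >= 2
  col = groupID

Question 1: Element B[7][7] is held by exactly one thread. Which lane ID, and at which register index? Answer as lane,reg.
c=7→G=7  r=7→rhi=0,T=3,p=1
L=7*4+3=31  i=0*2+1=1

31,1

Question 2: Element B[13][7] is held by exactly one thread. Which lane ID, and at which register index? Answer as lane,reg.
c:7=>grp=7  r:13=>rB=1,tig=2,lo=1
L=7*4+2=30  i=1*2+1=3

30,3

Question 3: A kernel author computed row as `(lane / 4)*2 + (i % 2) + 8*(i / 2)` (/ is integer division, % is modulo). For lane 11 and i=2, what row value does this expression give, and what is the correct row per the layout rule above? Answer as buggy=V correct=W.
buggy=12 correct=14

`(lane / 4)*2 + (i % 2) + 8*(i / 2)`[11,2]=>12
L=11=>grp=11>>2=2, tig=11&3=3
[2]=>row 3·2+0+8=14  col grp=2
row: 12 vs 14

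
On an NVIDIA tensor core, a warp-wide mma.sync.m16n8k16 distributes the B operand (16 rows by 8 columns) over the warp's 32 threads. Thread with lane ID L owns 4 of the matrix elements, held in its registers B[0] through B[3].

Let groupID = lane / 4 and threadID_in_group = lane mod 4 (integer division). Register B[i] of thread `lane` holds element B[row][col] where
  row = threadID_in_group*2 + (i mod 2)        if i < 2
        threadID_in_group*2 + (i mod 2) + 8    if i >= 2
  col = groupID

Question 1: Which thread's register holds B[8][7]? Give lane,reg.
28,2

c=7→G=7  r=8→rhi=1,T=0,p=0
L=7*4+0=28  i=1*2+0=2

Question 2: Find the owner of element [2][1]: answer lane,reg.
c=1⇒gr=1  r=2⇒Rb=0,th=1,odd=0
L=1*4+1=5  i=0*2+0=0

5,0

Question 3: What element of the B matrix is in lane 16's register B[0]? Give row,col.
0,4

L=16->g=16>>2=4, t=16&3=0
[0]->row 0·2+0+0=0  col g=4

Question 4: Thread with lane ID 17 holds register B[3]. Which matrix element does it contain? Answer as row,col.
11,4

lane 17->17/4=4, 17 mod 4=1
i=3  r:2·1+1+8->11  c:4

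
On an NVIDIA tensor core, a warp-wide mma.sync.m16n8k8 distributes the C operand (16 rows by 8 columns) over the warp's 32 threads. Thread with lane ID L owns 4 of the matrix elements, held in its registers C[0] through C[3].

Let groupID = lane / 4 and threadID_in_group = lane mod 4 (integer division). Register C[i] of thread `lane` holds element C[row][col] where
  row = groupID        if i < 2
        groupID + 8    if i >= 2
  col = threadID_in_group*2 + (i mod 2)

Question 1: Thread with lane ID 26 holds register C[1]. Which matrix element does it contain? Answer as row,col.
26: gr=6,th=2
[1] (6+0,2*2+1) = (6,5)

6,5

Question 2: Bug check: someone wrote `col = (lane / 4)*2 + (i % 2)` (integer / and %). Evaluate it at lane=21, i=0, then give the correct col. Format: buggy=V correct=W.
buggy=10 correct=2

`(lane / 4)*2 + (i % 2)`[21,0]⇒10
lane 21: gr=5 (21/4), th=1 (21%4)
i=0: r=5+0=5, c=1*2+0=2
col: 10 vs 2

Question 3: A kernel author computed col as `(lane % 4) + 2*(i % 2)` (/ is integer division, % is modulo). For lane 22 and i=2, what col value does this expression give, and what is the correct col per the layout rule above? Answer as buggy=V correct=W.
buggy=2 correct=4

`(lane % 4) + 2*(i % 2)`[22,2]->2
lane 22: g=5 (22/4), t=2 (22%4)
i=2: r=5+8=13, c=2*2+0=4
col: 2 vs 4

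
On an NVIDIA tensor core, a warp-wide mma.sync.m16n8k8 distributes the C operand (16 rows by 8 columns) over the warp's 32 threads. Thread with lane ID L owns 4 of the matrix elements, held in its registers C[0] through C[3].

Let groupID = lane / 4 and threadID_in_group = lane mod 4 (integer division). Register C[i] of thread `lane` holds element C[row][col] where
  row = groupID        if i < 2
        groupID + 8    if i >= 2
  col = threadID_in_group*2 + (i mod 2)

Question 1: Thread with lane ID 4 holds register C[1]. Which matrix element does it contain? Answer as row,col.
1,1

lane 4: g=1 (4/4), t=0 (4%4)
i=1: r=1+0=1, c=0*2+1=1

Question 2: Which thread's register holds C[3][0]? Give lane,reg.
12,0

r:3=>grp=3,rB=0  c:0=>tig=0,lo=0
L=3*4+0=12  i=0*2+0=0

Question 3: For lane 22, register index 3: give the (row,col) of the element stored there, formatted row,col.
22: g=5,t=2
[3] (5+8,2*2+1) = (13,5)

13,5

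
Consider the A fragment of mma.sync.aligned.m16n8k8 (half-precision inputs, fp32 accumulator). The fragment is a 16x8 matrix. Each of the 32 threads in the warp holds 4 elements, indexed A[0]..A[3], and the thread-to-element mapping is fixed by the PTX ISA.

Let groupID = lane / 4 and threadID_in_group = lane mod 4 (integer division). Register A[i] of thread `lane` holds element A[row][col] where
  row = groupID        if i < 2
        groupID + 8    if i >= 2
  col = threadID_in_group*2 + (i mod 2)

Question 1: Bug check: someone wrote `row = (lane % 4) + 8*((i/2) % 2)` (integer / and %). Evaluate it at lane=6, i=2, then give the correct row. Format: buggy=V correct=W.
`(lane % 4) + 8*((i/2) % 2)`[6,2]->10
6: g=1,t=2
[2] (1+8,2*2+0) = (9,4)
row: 10 vs 9

buggy=10 correct=9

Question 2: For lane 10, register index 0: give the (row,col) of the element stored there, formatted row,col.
10: gr=2,th=2
[0] (2+0,2*2+0) = (2,4)

2,4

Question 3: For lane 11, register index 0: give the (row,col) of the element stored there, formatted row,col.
lane 11: G=2 (11/4), T=3 (11%4)
i=0: r=2+0=2, c=3*2+0=6

2,6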